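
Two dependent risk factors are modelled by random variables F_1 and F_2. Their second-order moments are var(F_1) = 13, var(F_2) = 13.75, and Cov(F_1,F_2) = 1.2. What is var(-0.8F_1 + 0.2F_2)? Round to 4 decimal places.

8.4860

var(-0.8F_1 + 0.2F_2) = (-0.8)²·var(F_1) + (0.2)²·var(F_2) + 2·(-0.8)·(0.2)·Cov(F_1,F_2)
= 0.64·13 + 0.04·13.75 + -0.32·1.2 = 8.486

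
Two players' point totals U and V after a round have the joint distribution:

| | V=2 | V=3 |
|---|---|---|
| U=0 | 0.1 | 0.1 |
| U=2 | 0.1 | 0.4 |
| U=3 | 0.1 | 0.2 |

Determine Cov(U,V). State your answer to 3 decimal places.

0.070

E[U] = 1.9,  E[V] = 2.7
E[UV] = 5.2
Cov(U,V) = E[UV] − E[U]E[V] = 5.2 − (1.9)(2.7) = 0.07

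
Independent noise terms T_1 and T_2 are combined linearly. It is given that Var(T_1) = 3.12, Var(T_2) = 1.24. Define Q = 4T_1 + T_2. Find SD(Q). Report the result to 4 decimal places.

By independence, Var(Q) = (4)²Var(T_1) + (1)²Var(T_2)
= (4)²·3.12 + (1)²·1.24 = 51.16
SD(Q) = √51.16 ≈ 7.1526

7.1526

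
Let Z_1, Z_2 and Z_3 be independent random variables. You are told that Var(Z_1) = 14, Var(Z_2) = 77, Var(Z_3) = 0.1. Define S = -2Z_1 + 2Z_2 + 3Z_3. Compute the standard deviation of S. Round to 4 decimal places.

By independence, Var(S) = (-2)²Var(Z_1) + (2)²Var(Z_2) + (3)²Var(Z_3)
= (-2)²·14 + (2)²·77 + (3)²·0.1 = 364.9
σ(S) = √364.9 ≈ 19.1024

19.1024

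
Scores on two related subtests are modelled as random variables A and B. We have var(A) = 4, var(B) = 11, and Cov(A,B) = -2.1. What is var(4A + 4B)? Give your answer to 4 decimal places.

var(4A + 4B) = (4)²·var(A) + (4)²·var(B) + 2·(4)·(4)·Cov(A,B)
= 16·4 + 16·11 + 32·-2.1 = 172.8

172.8000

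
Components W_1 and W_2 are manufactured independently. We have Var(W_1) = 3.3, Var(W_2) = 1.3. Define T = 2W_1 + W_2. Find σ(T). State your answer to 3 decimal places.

3.808

By independence, Var(T) = (2)²Var(W_1) + (1)²Var(W_2)
= (2)²·3.3 + (1)²·1.3 = 14.5
σ(T) = √14.5 ≈ 3.808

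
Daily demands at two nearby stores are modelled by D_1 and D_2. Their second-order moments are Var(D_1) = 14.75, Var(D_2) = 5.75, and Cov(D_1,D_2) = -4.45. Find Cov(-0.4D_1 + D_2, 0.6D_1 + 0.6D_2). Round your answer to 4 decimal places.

-1.6920

Cov(-0.4D_1 + D_2, 0.6D_1 + 0.6D_2) = (-0.4)(0.6)Var(D_1) + (1)(0.6)Var(D_2) + [(-0.4)(0.6) + (1)(0.6)]Cov(D_1,D_2)
= -0.24·14.75 + 0.6·5.75 + 0.36·-4.45 = -1.692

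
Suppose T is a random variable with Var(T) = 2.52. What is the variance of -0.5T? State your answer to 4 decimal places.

Var(-0.5T) = (-0.5)²·Var(T) = 0.25·2.52 = 0.63

0.6300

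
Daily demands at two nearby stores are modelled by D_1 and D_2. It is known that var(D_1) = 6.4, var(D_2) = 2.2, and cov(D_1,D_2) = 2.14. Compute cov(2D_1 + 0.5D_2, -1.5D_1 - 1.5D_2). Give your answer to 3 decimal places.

-28.875

cov(2D_1 + 0.5D_2, -1.5D_1 - 1.5D_2) = (2)(-1.5)var(D_1) + (0.5)(-1.5)var(D_2) + [(2)(-1.5) + (0.5)(-1.5)]cov(D_1,D_2)
= -3·6.4 + -0.75·2.2 + -3.75·2.14 = -28.875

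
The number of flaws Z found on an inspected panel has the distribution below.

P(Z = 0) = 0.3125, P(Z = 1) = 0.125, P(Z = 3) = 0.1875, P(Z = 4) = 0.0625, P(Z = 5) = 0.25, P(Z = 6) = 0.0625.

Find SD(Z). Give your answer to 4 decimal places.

2.1786

E[Z] = (0)(0.3125) + (1)(0.125) + (3)(0.1875) + (4)(0.0625) + (5)(0.25) + (6)(0.0625) = 2.5625
E[Z²] = (0)²(0.3125) + (1)²(0.125) + (3)²(0.1875) + (4)²(0.0625) + (5)²(0.25) + (6)²(0.0625) = 11.3125
Var(Z) = E[Z²] − (E[Z])² = 11.3125 − (2.5625)² = 4.74609375
SD(Z) = √4.74609375 ≈ 2.1786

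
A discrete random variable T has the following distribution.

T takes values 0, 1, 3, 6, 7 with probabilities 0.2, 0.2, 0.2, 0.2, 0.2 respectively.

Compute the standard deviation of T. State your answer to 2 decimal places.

E[T] = (0)(0.2) + (1)(0.2) + (3)(0.2) + (6)(0.2) + (7)(0.2) = 3.4
E[T²] = (0)²(0.2) + (1)²(0.2) + (3)²(0.2) + (6)²(0.2) + (7)²(0.2) = 19
var(T) = E[T²] − (E[T])² = 19 − (3.4)² = 7.44
SD(T) = √7.44 ≈ 2.73

2.73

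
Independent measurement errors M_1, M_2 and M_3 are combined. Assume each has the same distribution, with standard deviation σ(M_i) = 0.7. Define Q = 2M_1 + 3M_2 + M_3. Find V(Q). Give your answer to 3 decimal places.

6.860

V(M_i) = (0.7)² = 0.49
By independence, V(Q) = (2)²V(M_1) + (3)²V(M_2) + (1)²V(M_3)
= (2)²·0.49 + (3)²·0.49 + (1)²·0.49 = 6.86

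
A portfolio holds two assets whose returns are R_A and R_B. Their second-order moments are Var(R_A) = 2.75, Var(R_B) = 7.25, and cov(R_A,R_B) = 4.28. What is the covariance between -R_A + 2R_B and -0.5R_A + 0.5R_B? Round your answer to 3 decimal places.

2.205

cov(-R_A + 2R_B, -0.5R_A + 0.5R_B) = (-1)(-0.5)Var(R_A) + (2)(0.5)Var(R_B) + [(-1)(0.5) + (2)(-0.5)]cov(R_A,R_B)
= 0.5·2.75 + 1·7.25 + -1.5·4.28 = 2.205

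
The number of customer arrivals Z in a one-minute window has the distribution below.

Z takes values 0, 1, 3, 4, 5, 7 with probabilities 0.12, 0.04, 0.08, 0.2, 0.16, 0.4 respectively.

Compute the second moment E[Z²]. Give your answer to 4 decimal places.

E[Z²] = (0)²(0.12) + (1)²(0.04) + (3)²(0.08) + (4)²(0.2) + (5)²(0.16) + (7)²(0.4) = 27.56

27.5600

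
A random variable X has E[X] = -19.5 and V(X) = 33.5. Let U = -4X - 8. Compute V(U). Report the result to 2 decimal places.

V(-4X - 8) = (-4)²·V(X) = 16·33.5 = 536

536.00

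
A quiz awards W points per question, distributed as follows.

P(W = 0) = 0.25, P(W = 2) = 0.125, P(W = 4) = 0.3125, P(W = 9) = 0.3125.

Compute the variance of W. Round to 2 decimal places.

E[W] = (0)(0.25) + (2)(0.125) + (4)(0.3125) + (9)(0.3125) = 4.3125
E[W²] = (0)²(0.25) + (2)²(0.125) + (4)²(0.3125) + (9)²(0.3125) = 30.8125
Var(W) = E[W²] − (E[W])² = 30.8125 − (4.3125)² = 12.21484375

12.21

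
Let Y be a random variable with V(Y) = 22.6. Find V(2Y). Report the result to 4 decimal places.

V(2Y) = (2)²·V(Y) = 4·22.6 = 90.4

90.4000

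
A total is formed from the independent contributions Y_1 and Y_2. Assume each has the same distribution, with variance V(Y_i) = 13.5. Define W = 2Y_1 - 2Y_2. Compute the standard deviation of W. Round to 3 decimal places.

By independence, V(W) = (2)²V(Y_1) + (-2)²V(Y_2)
= (2)²·13.5 + (-2)²·13.5 = 108
SD(W) = √108 ≈ 10.392

10.392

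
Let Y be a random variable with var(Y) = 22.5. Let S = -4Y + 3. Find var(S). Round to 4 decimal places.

var(-4Y + 3) = (-4)²·var(Y) = 16·22.5 = 360

360.0000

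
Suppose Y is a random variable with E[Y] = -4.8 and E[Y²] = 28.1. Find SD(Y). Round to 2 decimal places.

2.25

Var(Y) = 28.1 − (-4.8)² = 5.06
SD(Y) = √5.06 ≈ 2.25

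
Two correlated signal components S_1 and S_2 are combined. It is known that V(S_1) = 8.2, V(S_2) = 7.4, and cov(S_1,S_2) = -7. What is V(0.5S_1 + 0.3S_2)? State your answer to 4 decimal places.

V(0.5S_1 + 0.3S_2) = (0.5)²·V(S_1) + (0.3)²·V(S_2) + 2·(0.5)·(0.3)·cov(S_1,S_2)
= 0.25·8.2 + 0.09·7.4 + 0.3·-7 = 0.616

0.6160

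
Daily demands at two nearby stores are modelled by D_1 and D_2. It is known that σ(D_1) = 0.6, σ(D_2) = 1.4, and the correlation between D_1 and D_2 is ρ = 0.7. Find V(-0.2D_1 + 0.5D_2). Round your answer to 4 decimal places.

V(D_1) = (0.6)² = 0.36;  V(D_2) = (1.4)² = 1.96
cov(D_1,D_2) = ρ·σ(D_1)·σ(D_2) = 0.7·0.6·1.4 = 0.588
V(-0.2D_1 + 0.5D_2) = (-0.2)²·V(D_1) + (0.5)²·V(D_2) + 2·(-0.2)·(0.5)·cov(D_1,D_2)
= 0.04·0.36 + 0.25·1.96 + -0.2·0.588 = 0.3868

0.3868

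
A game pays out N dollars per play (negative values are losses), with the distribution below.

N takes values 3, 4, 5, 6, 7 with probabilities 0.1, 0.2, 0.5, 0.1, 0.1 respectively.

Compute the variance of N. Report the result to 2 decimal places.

E[N] = (3)(0.1) + (4)(0.2) + (5)(0.5) + (6)(0.1) + (7)(0.1) = 4.9
E[N²] = (3)²(0.1) + (4)²(0.2) + (5)²(0.5) + (6)²(0.1) + (7)²(0.1) = 25.1
var(N) = E[N²] − (E[N])² = 25.1 − (4.9)² = 1.09

1.09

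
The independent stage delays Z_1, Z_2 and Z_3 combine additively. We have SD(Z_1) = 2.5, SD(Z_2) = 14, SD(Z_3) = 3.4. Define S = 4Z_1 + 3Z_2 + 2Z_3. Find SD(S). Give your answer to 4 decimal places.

Var(Z_1) = 6.25, Var(Z_2) = 196, Var(Z_3) = 11.56
By independence, Var(S) = (4)²Var(Z_1) + (3)²Var(Z_2) + (2)²Var(Z_3)
= (4)²·6.25 + (3)²·196 + (2)²·11.56 = 1910.24
SD(S) = √1910.24 ≈ 43.7063

43.7063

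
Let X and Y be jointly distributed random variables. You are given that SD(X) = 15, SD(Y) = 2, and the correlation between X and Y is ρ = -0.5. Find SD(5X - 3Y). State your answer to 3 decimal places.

V(X) = (15)² = 225;  V(Y) = (2)² = 4
cov(X,Y) = ρ·SD(X)·SD(Y) = -0.5·15·2 = -15
V(5X - 3Y) = (5)²·V(X) + (-3)²·V(Y) + 2·(5)·(-3)·cov(X,Y)
= 25·225 + 9·4 + -30·-15 = 6111
SD(5X - 3Y) = √6111 ≈ 78.173

78.173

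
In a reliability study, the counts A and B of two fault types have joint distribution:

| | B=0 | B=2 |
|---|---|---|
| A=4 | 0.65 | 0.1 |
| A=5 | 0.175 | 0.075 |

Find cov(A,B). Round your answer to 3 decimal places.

E[A] = 4.25,  E[B] = 0.35
E[AB] = 1.55
cov(A,B) = E[AB] − E[A]E[B] = 1.55 − (4.25)(0.35) = 0.0625

0.063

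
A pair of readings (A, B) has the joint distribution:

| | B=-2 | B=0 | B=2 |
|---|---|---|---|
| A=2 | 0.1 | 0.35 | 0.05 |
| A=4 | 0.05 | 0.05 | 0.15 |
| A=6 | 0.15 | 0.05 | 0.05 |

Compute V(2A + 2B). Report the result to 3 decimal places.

E[A] = 3.5,  E[B] = -0.1,  E[AB] = -0.6
V(A) = 15 − (3.5)² = 2.75;  V(B) = 2.2 − (-0.1)² = 2.19
cov(A,B) = -0.6 − (3.5)(-0.1) = -0.25
V(2A + 2B) = (2)²·2.75 + (2)²·2.19 + 2·(2)·(2)·-0.25 = 17.76

17.760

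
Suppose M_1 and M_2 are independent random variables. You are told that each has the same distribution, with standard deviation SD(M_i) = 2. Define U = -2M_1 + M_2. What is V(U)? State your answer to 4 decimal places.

20.0000

V(M_i) = (2)² = 4
By independence, V(U) = (-2)²V(M_1) + (1)²V(M_2)
= (-2)²·4 + (1)²·4 = 20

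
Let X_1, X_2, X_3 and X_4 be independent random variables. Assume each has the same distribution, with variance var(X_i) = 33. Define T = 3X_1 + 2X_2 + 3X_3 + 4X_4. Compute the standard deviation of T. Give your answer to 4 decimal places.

By independence, var(T) = (3)²var(X_1) + (2)²var(X_2) + (3)²var(X_3) + (4)²var(X_4)
= (3)²·33 + (2)²·33 + (3)²·33 + (4)²·33 = 1254
sd(T) = √1254 ≈ 35.4119

35.4119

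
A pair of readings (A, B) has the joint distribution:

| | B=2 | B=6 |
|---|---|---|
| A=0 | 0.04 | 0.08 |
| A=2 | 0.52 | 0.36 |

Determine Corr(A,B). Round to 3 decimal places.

-0.169

E[A] = 1.76,  E[B] = 3.76
E[AB] = 6.4
Cov(A,B) = E[AB] − E[A]E[B] = 6.4 − (1.76)(3.76) = -0.2176
V(A) = 0.4224,  V(B) = 3.9424
ρ = -0.2176 / √(0.4224·3.9424) ≈ -0.169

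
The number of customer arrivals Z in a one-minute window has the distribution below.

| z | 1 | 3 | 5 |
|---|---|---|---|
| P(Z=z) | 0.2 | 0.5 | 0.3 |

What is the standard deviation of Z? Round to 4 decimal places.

1.4000

E[Z] = (1)(0.2) + (3)(0.5) + (5)(0.3) = 3.2
E[Z²] = (1)²(0.2) + (3)²(0.5) + (5)²(0.3) = 12.2
Var(Z) = E[Z²] − (E[Z])² = 12.2 − (3.2)² = 1.96
sd(Z) = √1.96 ≈ 1.4000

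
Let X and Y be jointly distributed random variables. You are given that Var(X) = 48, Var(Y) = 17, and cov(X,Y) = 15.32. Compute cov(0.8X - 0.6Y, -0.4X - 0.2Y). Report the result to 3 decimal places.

-12.094

cov(0.8X - 0.6Y, -0.4X - 0.2Y) = (0.8)(-0.4)Var(X) + (-0.6)(-0.2)Var(Y) + [(0.8)(-0.2) + (-0.6)(-0.4)]cov(X,Y)
= -0.32·48 + 0.12·17 + 0.08·15.32 = -12.0944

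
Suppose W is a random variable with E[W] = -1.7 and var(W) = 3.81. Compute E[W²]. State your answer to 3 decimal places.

E[W²] = var(W) + (E[W])² = 3.81 + (-1.7)² = 6.7

6.700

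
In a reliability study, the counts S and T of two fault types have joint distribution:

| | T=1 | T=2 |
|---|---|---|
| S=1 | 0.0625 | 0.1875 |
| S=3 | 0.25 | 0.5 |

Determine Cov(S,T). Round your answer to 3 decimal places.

-0.031

E[S] = 2.5,  E[T] = 1.6875
E[ST] = 4.1875
Cov(S,T) = E[ST] − E[S]E[T] = 4.1875 − (2.5)(1.6875) = -0.03125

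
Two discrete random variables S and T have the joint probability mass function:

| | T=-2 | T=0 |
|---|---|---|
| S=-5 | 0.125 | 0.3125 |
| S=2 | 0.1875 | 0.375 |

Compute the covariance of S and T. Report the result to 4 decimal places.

E[S] = -1.0625,  E[T] = -0.625
E[ST] = 0.5
Cov(S,T) = E[ST] − E[S]E[T] = 0.5 − (-1.0625)(-0.625) = -0.1640625

-0.1641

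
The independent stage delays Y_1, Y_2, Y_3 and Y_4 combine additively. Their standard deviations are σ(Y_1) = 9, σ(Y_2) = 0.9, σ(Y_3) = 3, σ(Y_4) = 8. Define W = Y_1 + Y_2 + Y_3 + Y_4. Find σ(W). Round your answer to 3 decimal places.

12.442

Var(Y_1) = 81, Var(Y_2) = 0.81, Var(Y_3) = 9, Var(Y_4) = 64
By independence, Var(W) = (1)²Var(Y_1) + (1)²Var(Y_2) + (1)²Var(Y_3) + (1)²Var(Y_4)
= (1)²·81 + (1)²·0.81 + (1)²·9 + (1)²·64 = 154.81
σ(W) = √154.81 ≈ 12.442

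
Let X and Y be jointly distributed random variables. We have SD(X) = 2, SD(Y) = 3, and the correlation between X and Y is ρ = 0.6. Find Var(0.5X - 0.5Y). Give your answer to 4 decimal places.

1.4500

Var(X) = (2)² = 4;  Var(Y) = (3)² = 9
cov(X,Y) = ρ·SD(X)·SD(Y) = 0.6·2·3 = 3.6
Var(0.5X - 0.5Y) = (0.5)²·Var(X) + (-0.5)²·Var(Y) + 2·(0.5)·(-0.5)·cov(X,Y)
= 0.25·4 + 0.25·9 + -0.5·3.6 = 1.45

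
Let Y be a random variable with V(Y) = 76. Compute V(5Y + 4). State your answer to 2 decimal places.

V(5Y + 4) = (5)²·V(Y) = 25·76 = 1900

1900.00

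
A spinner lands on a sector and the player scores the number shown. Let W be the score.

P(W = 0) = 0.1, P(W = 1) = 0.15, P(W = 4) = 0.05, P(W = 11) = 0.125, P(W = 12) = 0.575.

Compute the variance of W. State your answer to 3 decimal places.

E[W] = (0)(0.1) + (1)(0.15) + (4)(0.05) + (11)(0.125) + (12)(0.575) = 8.625
E[W²] = (0)²(0.1) + (1)²(0.15) + (4)²(0.05) + (11)²(0.125) + (12)²(0.575) = 98.875
Var(W) = E[W²] − (E[W])² = 98.875 − (8.625)² = 24.484375

24.484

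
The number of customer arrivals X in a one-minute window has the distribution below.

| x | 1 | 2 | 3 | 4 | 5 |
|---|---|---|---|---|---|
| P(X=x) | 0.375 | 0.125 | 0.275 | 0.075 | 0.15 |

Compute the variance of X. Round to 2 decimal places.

E[X] = (1)(0.375) + (2)(0.125) + (3)(0.275) + (4)(0.075) + (5)(0.15) = 2.5
E[X²] = (1)²(0.375) + (2)²(0.125) + (3)²(0.275) + (4)²(0.075) + (5)²(0.15) = 8.3
Var(X) = E[X²] − (E[X])² = 8.3 − (2.5)² = 2.05

2.05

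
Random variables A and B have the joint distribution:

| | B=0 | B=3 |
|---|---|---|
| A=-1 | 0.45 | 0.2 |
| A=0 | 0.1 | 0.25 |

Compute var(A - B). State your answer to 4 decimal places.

1.9000

E[A] = -0.65,  E[B] = 1.35,  E[AB] = -0.6
var(A) = 0.65 − (-0.65)² = 0.2275;  var(B) = 4.05 − (1.35)² = 2.2275
Cov(A,B) = -0.6 − (-0.65)(1.35) = 0.2775
var(A - B) = (1)²·0.2275 + (-1)²·2.2275 + 2·(1)·(-1)·0.2775 = 1.9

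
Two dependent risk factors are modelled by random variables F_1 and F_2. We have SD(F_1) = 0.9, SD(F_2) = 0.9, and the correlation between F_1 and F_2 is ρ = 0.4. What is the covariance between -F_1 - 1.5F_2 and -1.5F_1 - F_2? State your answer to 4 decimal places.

Var(F_1) = (0.9)² = 0.81;  Var(F_2) = (0.9)² = 0.81
Cov(F_1,F_2) = ρ·SD(F_1)·SD(F_2) = 0.4·0.9·0.9 = 0.324
Cov(-F_1 - 1.5F_2, -1.5F_1 - F_2) = (-1)(-1.5)Var(F_1) + (-1.5)(-1)Var(F_2) + [(-1)(-1) + (-1.5)(-1.5)]Cov(F_1,F_2)
= 1.5·0.81 + 1.5·0.81 + 3.25·0.324 = 3.483

3.4830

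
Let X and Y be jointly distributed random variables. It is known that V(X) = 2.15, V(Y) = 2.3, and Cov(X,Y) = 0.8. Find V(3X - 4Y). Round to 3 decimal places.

V(3X - 4Y) = (3)²·V(X) + (-4)²·V(Y) + 2·(3)·(-4)·Cov(X,Y)
= 9·2.15 + 16·2.3 + -24·0.8 = 36.95

36.950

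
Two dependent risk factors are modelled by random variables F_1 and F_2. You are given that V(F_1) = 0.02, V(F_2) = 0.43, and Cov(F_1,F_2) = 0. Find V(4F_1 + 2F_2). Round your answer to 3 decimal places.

V(4F_1 + 2F_2) = (4)²·V(F_1) + (2)²·V(F_2) + 2·(4)·(2)·Cov(F_1,F_2)
= 16·0.02 + 4·0.43 + 16·0 = 2.04

2.040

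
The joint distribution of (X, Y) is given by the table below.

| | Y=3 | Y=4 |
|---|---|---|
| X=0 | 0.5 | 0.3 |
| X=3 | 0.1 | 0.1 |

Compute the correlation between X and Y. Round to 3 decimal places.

E[X] = 0.6,  E[Y] = 3.4
E[XY] = 2.1
Cov(X,Y) = E[XY] − E[X]E[Y] = 2.1 − (0.6)(3.4) = 0.06
V(X) = 1.44,  V(Y) = 0.24
ρ = 0.06 / √(1.44·0.24) ≈ 0.102

0.102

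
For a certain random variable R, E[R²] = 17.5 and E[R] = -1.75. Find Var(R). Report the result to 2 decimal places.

Var(R) = 17.5 − (-1.75)² = 14.4375

14.44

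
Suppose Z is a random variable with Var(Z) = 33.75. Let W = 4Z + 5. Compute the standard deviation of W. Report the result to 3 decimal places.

Var(4Z + 5) = (4)²·33.75 = 540
sd(W) = √540 ≈ 23.238

23.238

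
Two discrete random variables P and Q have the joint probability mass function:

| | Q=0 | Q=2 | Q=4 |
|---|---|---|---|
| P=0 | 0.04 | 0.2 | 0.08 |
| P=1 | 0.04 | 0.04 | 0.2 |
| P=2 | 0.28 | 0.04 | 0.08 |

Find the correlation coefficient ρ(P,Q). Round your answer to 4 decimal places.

E[P] = 1.08,  E[Q] = 2
E[PQ] = 1.68
Cov(P,Q) = E[PQ] − E[P]E[Q] = 1.68 − (1.08)(2) = -0.48
V(P) = 0.7136,  V(Q) = 2.88
ρ = -0.48 / √(0.7136·2.88) ≈ -0.3348

-0.3348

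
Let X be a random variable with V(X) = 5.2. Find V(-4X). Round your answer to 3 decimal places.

83.200

V(-4X) = (-4)²·V(X) = 16·5.2 = 83.2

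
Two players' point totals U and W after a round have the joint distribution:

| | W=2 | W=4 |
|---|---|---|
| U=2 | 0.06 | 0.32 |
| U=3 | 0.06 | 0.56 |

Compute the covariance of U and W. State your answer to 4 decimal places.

E[U] = 2.62,  E[W] = 3.76
E[UW] = 9.88
Cov(U,W) = E[UW] − E[U]E[W] = 9.88 − (2.62)(3.76) = 0.0288

0.0288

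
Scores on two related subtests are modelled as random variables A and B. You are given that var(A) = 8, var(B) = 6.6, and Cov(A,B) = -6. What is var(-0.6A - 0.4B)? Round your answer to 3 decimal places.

var(-0.6A - 0.4B) = (-0.6)²·var(A) + (-0.4)²·var(B) + 2·(-0.6)·(-0.4)·Cov(A,B)
= 0.36·8 + 0.16·6.6 + 0.48·-6 = 1.056

1.056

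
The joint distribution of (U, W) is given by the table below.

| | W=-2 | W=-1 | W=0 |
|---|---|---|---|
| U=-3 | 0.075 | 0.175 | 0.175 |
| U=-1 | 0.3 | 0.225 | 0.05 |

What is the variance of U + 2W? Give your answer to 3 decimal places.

1.978

E[U] = -1.85,  E[W] = -1.15,  E[UW] = 1.8
Var(U) = 4.4 − (-1.85)² = 0.9775;  Var(W) = 1.9 − (-1.15)² = 0.5775
Cov(U,W) = 1.8 − (-1.85)(-1.15) = -0.3275
Var(U + 2W) = (1)²·0.9775 + (2)²·0.5775 + 2·(1)·(2)·-0.3275 = 1.9775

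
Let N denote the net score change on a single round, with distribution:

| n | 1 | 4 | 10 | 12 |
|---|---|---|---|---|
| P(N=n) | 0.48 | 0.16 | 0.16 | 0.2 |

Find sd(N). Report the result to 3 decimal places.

E[N] = (1)(0.48) + (4)(0.16) + (10)(0.16) + (12)(0.2) = 5.12
E[N²] = (1)²(0.48) + (4)²(0.16) + (10)²(0.16) + (12)²(0.2) = 47.84
V(N) = E[N²] − (E[N])² = 47.84 − (5.12)² = 21.6256
sd(N) = √21.6256 ≈ 4.650

4.650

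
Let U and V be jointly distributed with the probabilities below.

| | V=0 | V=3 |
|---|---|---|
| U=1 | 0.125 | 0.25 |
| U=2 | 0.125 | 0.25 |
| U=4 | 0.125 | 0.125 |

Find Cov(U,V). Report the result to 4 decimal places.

-0.2344

E[U] = 2.125,  E[V] = 1.875
E[UV] = 3.75
Cov(U,V) = E[UV] − E[U]E[V] = 3.75 − (2.125)(1.875) = -0.234375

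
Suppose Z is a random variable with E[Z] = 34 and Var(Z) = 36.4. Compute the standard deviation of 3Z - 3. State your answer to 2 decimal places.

18.10

Var(3Z - 3) = (3)²·36.4 = 327.6
SD(3Z - 3) = √327.6 ≈ 18.10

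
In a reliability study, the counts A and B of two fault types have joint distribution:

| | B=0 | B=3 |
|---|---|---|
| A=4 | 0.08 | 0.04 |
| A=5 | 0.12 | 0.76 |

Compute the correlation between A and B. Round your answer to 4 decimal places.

E[A] = 4.88,  E[B] = 2.4
E[AB] = 11.88
Cov(A,B) = E[AB] − E[A]E[B] = 11.88 − (4.88)(2.4) = 0.168
Var(A) = 0.1056,  Var(B) = 1.44
ρ = 0.168 / √(0.1056·1.44) ≈ 0.4308

0.4308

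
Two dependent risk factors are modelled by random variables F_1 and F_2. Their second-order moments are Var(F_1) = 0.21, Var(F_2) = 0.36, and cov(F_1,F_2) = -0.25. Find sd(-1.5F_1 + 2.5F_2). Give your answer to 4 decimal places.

2.1442

Var(-1.5F_1 + 2.5F_2) = (-1.5)²·Var(F_1) + (2.5)²·Var(F_2) + 2·(-1.5)·(2.5)·cov(F_1,F_2)
= 2.25·0.21 + 6.25·0.36 + -7.5·-0.25 = 4.5975
sd(-1.5F_1 + 2.5F_2) = √4.5975 ≈ 2.1442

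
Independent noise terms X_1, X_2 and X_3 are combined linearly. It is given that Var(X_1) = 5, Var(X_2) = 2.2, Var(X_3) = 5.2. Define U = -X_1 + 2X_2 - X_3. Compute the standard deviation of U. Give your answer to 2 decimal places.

4.36

By independence, Var(U) = (-1)²Var(X_1) + (2)²Var(X_2) + (-1)²Var(X_3)
= (-1)²·5 + (2)²·2.2 + (-1)²·5.2 = 19
σ(U) = √19 ≈ 4.36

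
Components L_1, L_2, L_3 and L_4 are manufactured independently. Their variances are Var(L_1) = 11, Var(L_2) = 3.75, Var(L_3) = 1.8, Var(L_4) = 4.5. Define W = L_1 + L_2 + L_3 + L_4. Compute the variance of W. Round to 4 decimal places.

21.0500

By independence, Var(W) = (1)²Var(L_1) + (1)²Var(L_2) + (1)²Var(L_3) + (1)²Var(L_4)
= (1)²·11 + (1)²·3.75 + (1)²·1.8 + (1)²·4.5 = 21.05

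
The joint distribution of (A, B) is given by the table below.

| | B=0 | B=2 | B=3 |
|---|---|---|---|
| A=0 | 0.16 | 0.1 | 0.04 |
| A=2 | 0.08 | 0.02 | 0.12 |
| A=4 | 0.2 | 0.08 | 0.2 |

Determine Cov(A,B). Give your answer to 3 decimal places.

0.347

E[A] = 2.36,  E[B] = 1.48
E[AB] = 3.84
Cov(A,B) = E[AB] − E[A]E[B] = 3.84 − (2.36)(1.48) = 0.3472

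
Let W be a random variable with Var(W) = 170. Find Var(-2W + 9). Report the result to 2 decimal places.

680.00

Var(-2W + 9) = (-2)²·Var(W) = 4·170 = 680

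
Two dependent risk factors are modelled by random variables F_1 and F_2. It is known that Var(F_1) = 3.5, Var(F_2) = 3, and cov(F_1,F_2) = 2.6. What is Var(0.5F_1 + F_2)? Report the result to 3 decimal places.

6.475

Var(0.5F_1 + F_2) = (0.5)²·Var(F_1) + (1)²·Var(F_2) + 2·(0.5)·(1)·cov(F_1,F_2)
= 0.25·3.5 + 1·3 + 1·2.6 = 6.475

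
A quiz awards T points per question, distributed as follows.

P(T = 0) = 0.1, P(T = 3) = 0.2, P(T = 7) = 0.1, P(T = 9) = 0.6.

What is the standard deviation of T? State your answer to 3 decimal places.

3.226

E[T] = (0)(0.1) + (3)(0.2) + (7)(0.1) + (9)(0.6) = 6.7
E[T²] = (0)²(0.1) + (3)²(0.2) + (7)²(0.1) + (9)²(0.6) = 55.3
Var(T) = E[T²] − (E[T])² = 55.3 − (6.7)² = 10.41
SD(T) = √10.41 ≈ 3.226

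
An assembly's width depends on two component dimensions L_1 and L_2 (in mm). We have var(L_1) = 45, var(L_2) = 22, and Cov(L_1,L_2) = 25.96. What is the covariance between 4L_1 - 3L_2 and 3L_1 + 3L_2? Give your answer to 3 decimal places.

Cov(4L_1 - 3L_2, 3L_1 + 3L_2) = (4)(3)var(L_1) + (-3)(3)var(L_2) + [(4)(3) + (-3)(3)]Cov(L_1,L_2)
= 12·45 + -9·22 + 3·25.96 = 419.88

419.880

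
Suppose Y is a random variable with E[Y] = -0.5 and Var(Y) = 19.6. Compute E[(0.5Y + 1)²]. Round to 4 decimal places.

5.4625

E[0.5Y + 1] = 0.5·-0.5 + 1 = 0.75
Var(0.5Y + 1) = (0.5)²·19.6 = 4.9
E[(0.5Y + 1)²] = Var((0.5Y + 1)) + (E[(0.5Y + 1)])² = 4.9 + (0.75)² = 5.4625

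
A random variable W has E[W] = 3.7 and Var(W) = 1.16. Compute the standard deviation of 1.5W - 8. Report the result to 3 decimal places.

1.616

Var(1.5W - 8) = (1.5)²·1.16 = 2.61
SD(1.5W - 8) = √2.61 ≈ 1.616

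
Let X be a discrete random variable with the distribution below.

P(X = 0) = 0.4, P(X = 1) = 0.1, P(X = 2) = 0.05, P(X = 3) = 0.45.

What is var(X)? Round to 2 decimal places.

E[X] = (0)(0.4) + (1)(0.1) + (2)(0.05) + (3)(0.45) = 1.55
E[X²] = (0)²(0.4) + (1)²(0.1) + (2)²(0.05) + (3)²(0.45) = 4.35
var(X) = E[X²] − (E[X])² = 4.35 − (1.55)² = 1.9475

1.95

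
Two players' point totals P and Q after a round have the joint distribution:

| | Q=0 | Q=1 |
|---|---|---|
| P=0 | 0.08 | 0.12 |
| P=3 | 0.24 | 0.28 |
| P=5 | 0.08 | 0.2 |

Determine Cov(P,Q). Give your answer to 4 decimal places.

0.0640

E[P] = 2.96,  E[Q] = 0.6
E[PQ] = 1.84
Cov(P,Q) = E[PQ] − E[P]E[Q] = 1.84 − (2.96)(0.6) = 0.064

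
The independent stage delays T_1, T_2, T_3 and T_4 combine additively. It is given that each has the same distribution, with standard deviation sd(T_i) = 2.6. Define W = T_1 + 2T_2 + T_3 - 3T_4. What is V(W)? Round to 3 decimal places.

101.400

V(T_i) = (2.6)² = 6.76
By independence, V(W) = (1)²V(T_1) + (2)²V(T_2) + (1)²V(T_3) + (-3)²V(T_4)
= (1)²·6.76 + (2)²·6.76 + (1)²·6.76 + (-3)²·6.76 = 101.4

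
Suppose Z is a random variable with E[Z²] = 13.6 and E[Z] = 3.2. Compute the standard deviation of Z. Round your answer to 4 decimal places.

Var(Z) = 13.6 − (3.2)² = 3.36
sd(Z) = √3.36 ≈ 1.8330

1.8330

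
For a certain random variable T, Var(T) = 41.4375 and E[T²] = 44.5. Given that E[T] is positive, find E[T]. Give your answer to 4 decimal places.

(E[T])² = E[T²] − Var(T) = 44.5 − 41.4375 = 3.0625
E[T] = √3.0625 = 1.75

1.7500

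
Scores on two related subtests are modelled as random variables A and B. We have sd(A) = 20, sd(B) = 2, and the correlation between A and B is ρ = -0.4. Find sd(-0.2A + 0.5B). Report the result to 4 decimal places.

Var(A) = (20)² = 400;  Var(B) = (2)² = 4
cov(A,B) = ρ·sd(A)·sd(B) = -0.4·20·2 = -16
Var(-0.2A + 0.5B) = (-0.2)²·Var(A) + (0.5)²·Var(B) + 2·(-0.2)·(0.5)·cov(A,B)
= 0.04·400 + 0.25·4 + -0.2·-16 = 20.2
sd(-0.2A + 0.5B) = √20.2 ≈ 4.4944

4.4944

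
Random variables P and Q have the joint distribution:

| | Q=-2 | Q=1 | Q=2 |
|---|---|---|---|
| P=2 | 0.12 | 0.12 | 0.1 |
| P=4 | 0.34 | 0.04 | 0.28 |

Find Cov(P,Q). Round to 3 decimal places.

E[P] = 3.32,  E[Q] = 0
E[PQ] = -0.16
Cov(P,Q) = E[PQ] − E[P]E[Q] = -0.16 − (3.32)(0) = -0.16

-0.160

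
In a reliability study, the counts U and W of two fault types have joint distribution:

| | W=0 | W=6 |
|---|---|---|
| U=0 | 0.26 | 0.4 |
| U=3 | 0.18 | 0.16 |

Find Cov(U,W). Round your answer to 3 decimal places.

-0.547

E[U] = 1.02,  E[W] = 3.36
E[UW] = 2.88
Cov(U,W) = E[UW] − E[U]E[W] = 2.88 − (1.02)(3.36) = -0.5472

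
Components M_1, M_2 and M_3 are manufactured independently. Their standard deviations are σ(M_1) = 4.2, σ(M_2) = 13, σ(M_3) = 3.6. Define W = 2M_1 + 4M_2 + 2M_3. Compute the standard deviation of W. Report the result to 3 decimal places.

53.164

Var(M_1) = 17.64, Var(M_2) = 169, Var(M_3) = 12.96
By independence, Var(W) = (2)²Var(M_1) + (4)²Var(M_2) + (2)²Var(M_3)
= (2)²·17.64 + (4)²·169 + (2)²·12.96 = 2826.4
σ(W) = √2826.4 ≈ 53.164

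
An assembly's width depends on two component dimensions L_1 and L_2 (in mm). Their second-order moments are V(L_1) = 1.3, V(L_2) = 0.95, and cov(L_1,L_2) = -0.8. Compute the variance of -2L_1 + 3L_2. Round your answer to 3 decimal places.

V(-2L_1 + 3L_2) = (-2)²·V(L_1) + (3)²·V(L_2) + 2·(-2)·(3)·cov(L_1,L_2)
= 4·1.3 + 9·0.95 + -12·-0.8 = 23.35

23.350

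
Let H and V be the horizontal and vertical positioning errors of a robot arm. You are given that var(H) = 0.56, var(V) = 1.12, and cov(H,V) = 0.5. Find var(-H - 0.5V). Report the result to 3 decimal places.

var(-H - 0.5V) = (-1)²·var(H) + (-0.5)²·var(V) + 2·(-1)·(-0.5)·cov(H,V)
= 1·0.56 + 0.25·1.12 + 1·0.5 = 1.34

1.340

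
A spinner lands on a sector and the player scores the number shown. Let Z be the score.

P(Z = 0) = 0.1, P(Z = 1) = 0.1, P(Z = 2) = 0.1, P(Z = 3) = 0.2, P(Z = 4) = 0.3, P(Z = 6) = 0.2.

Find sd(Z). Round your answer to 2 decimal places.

1.85

E[Z] = (0)(0.1) + (1)(0.1) + (2)(0.1) + (3)(0.2) + (4)(0.3) + (6)(0.2) = 3.3
E[Z²] = (0)²(0.1) + (1)²(0.1) + (2)²(0.1) + (3)²(0.2) + (4)²(0.3) + (6)²(0.2) = 14.3
var(Z) = E[Z²] − (E[Z])² = 14.3 − (3.3)² = 3.41
sd(Z) = √3.41 ≈ 1.85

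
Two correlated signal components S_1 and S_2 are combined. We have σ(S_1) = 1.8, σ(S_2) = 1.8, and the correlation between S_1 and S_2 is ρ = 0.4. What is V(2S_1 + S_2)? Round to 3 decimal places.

21.384

V(S_1) = (1.8)² = 3.24;  V(S_2) = (1.8)² = 3.24
Cov(S_1,S_2) = ρ·σ(S_1)·σ(S_2) = 0.4·1.8·1.8 = 1.296
V(2S_1 + S_2) = (2)²·V(S_1) + (1)²·V(S_2) + 2·(2)·(1)·Cov(S_1,S_2)
= 4·3.24 + 1·3.24 + 4·1.296 = 21.384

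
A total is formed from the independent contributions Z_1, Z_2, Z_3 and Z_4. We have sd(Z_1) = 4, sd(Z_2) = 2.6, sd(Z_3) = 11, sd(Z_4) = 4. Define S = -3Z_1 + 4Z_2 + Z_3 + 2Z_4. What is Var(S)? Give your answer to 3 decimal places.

437.160

Var(Z_1) = 16, Var(Z_2) = 6.76, Var(Z_3) = 121, Var(Z_4) = 16
By independence, Var(S) = (-3)²Var(Z_1) + (4)²Var(Z_2) + (1)²Var(Z_3) + (2)²Var(Z_4)
= (-3)²·16 + (4)²·6.76 + (1)²·121 + (2)²·16 = 437.16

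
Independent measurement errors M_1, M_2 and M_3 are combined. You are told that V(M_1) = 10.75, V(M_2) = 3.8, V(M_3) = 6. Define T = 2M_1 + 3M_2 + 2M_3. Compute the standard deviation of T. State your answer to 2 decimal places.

10.06

By independence, V(T) = (2)²V(M_1) + (3)²V(M_2) + (2)²V(M_3)
= (2)²·10.75 + (3)²·3.8 + (2)²·6 = 101.2
SD(T) = √101.2 ≈ 10.06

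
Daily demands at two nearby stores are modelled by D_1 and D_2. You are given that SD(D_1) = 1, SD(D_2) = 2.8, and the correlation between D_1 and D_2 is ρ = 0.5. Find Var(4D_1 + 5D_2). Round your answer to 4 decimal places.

Var(D_1) = (1)² = 1;  Var(D_2) = (2.8)² = 7.84
Cov(D_1,D_2) = ρ·SD(D_1)·SD(D_2) = 0.5·1·2.8 = 1.4
Var(4D_1 + 5D_2) = (4)²·Var(D_1) + (5)²·Var(D_2) + 2·(4)·(5)·Cov(D_1,D_2)
= 16·1 + 25·7.84 + 40·1.4 = 268

268.0000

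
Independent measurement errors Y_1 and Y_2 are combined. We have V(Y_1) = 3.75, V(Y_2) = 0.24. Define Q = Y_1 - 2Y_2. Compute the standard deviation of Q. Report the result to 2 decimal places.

2.17

By independence, V(Q) = (1)²V(Y_1) + (-2)²V(Y_2)
= (1)²·3.75 + (-2)²·0.24 = 4.71
σ(Q) = √4.71 ≈ 2.17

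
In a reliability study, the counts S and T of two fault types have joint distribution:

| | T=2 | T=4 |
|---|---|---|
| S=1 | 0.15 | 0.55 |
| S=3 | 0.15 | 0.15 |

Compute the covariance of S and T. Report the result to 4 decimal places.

E[S] = 1.6,  E[T] = 3.4
E[ST] = 5.2
Cov(S,T) = E[ST] − E[S]E[T] = 5.2 − (1.6)(3.4) = -0.24

-0.2400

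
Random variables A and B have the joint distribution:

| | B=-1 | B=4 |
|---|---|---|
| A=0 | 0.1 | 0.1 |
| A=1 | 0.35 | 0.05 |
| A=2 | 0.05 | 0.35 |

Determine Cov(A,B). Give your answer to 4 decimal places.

0.7500

E[A] = 1.2,  E[B] = 1.5
E[AB] = 2.55
Cov(A,B) = E[AB] − E[A]E[B] = 2.55 − (1.2)(1.5) = 0.75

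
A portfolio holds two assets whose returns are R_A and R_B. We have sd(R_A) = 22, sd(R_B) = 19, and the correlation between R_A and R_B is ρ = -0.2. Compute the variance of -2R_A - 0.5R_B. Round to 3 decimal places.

1859.050

Var(R_A) = (22)² = 484;  Var(R_B) = (19)² = 361
Cov(R_A,R_B) = ρ·sd(R_A)·sd(R_B) = -0.2·22·19 = -83.6
Var(-2R_A - 0.5R_B) = (-2)²·Var(R_A) + (-0.5)²·Var(R_B) + 2·(-2)·(-0.5)·Cov(R_A,R_B)
= 4·484 + 0.25·361 + 2·-83.6 = 1859.05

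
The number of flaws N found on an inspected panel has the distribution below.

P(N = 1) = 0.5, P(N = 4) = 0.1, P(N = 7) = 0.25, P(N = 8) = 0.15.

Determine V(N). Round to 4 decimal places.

E[N] = (1)(0.5) + (4)(0.1) + (7)(0.25) + (8)(0.15) = 3.85
E[N²] = (1)²(0.5) + (4)²(0.1) + (7)²(0.25) + (8)²(0.15) = 23.95
V(N) = E[N²] − (E[N])² = 23.95 − (3.85)² = 9.1275

9.1275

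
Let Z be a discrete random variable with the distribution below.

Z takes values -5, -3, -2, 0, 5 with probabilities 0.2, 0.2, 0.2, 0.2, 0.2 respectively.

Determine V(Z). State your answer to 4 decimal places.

11.6000

E[Z] = (-5)(0.2) + (-3)(0.2) + (-2)(0.2) + (0)(0.2) + (5)(0.2) = -1
E[Z²] = (-5)²(0.2) + (-3)²(0.2) + (-2)²(0.2) + (0)²(0.2) + (5)²(0.2) = 12.6
V(Z) = E[Z²] − (E[Z])² = 12.6 − (-1)² = 11.6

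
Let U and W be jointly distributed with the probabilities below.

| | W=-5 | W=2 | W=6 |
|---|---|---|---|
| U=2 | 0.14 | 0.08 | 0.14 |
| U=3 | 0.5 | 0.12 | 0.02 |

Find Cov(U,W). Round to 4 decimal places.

-0.9624

E[U] = 2.64,  E[W] = -1.84
E[UW] = -5.82
Cov(U,W) = E[UW] − E[U]E[W] = -5.82 − (2.64)(-1.84) = -0.9624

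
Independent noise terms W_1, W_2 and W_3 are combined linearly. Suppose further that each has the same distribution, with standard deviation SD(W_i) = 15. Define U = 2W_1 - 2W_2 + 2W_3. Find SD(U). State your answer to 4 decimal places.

51.9615

V(W_i) = (15)² = 225
By independence, V(U) = (2)²V(W_1) + (-2)²V(W_2) + (2)²V(W_3)
= (2)²·225 + (-2)²·225 + (2)²·225 = 2700
SD(U) = √2700 ≈ 51.9615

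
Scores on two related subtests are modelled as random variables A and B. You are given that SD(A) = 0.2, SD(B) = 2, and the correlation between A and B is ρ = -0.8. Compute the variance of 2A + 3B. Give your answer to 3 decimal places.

32.320

V(A) = (0.2)² = 0.04;  V(B) = (2)² = 4
cov(A,B) = ρ·SD(A)·SD(B) = -0.8·0.2·2 = -0.32
V(2A + 3B) = (2)²·V(A) + (3)²·V(B) + 2·(2)·(3)·cov(A,B)
= 4·0.04 + 9·4 + 12·-0.32 = 32.32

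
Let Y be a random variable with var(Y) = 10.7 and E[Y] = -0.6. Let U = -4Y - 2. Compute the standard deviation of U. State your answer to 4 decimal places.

var(-4Y - 2) = (-4)²·10.7 = 171.2
SD(U) = √171.2 ≈ 13.0843

13.0843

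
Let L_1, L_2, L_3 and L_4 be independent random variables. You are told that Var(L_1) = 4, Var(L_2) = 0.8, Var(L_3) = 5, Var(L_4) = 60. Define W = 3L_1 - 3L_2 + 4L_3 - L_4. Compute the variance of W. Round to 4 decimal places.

By independence, Var(W) = (3)²Var(L_1) + (-3)²Var(L_2) + (4)²Var(L_3) + (-1)²Var(L_4)
= (3)²·4 + (-3)²·0.8 + (4)²·5 + (-1)²·60 = 183.2

183.2000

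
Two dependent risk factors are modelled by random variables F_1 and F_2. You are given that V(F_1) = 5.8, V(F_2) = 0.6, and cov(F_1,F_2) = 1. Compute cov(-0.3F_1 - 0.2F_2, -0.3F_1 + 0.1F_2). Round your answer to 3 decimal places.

cov(-0.3F_1 - 0.2F_2, -0.3F_1 + 0.1F_2) = (-0.3)(-0.3)V(F_1) + (-0.2)(0.1)V(F_2) + [(-0.3)(0.1) + (-0.2)(-0.3)]cov(F_1,F_2)
= 0.09·5.8 + -0.02·0.6 + 0.03·1 = 0.54

0.540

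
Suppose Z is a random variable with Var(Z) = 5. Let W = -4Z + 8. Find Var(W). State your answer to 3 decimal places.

Var(-4Z + 8) = (-4)²·Var(Z) = 16·5 = 80

80.000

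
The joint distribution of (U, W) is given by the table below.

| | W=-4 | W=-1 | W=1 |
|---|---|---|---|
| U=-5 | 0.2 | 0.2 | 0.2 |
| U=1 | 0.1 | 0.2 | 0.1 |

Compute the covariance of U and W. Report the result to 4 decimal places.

0.1200

E[U] = -2.6,  E[W] = -1.3
E[UW] = 3.5
Cov(U,W) = E[UW] − E[U]E[W] = 3.5 − (-2.6)(-1.3) = 0.12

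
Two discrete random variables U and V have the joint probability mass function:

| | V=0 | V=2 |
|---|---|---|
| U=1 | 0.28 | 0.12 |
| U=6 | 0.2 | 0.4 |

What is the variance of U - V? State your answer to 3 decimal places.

5.238

E[U] = 4,  E[V] = 1.04,  E[UV] = 5.04
var(U) = 22 − (4)² = 6;  var(V) = 2.08 − (1.04)² = 0.9984
Cov(U,V) = 5.04 − (4)(1.04) = 0.88
var(U - V) = (1)²·6 + (-1)²·0.9984 + 2·(1)·(-1)·0.88 = 5.2384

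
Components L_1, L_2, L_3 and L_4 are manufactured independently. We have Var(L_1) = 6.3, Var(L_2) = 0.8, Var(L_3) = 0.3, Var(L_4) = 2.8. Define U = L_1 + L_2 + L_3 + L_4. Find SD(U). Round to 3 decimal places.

By independence, Var(U) = (1)²Var(L_1) + (1)²Var(L_2) + (1)²Var(L_3) + (1)²Var(L_4)
= (1)²·6.3 + (1)²·0.8 + (1)²·0.3 + (1)²·2.8 = 10.2
SD(U) = √10.2 ≈ 3.194

3.194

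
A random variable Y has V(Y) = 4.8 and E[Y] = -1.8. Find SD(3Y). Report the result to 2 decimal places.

V(3Y) = (3)²·4.8 = 43.2
SD(3Y) = √43.2 ≈ 6.57

6.57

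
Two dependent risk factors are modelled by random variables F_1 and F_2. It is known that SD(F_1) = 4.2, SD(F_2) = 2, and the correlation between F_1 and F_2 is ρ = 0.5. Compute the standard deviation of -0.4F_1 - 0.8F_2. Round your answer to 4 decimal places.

Var(F_1) = (4.2)² = 17.64;  Var(F_2) = (2)² = 4
Cov(F_1,F_2) = ρ·SD(F_1)·SD(F_2) = 0.5·4.2·2 = 4.2
Var(-0.4F_1 - 0.8F_2) = (-0.4)²·Var(F_1) + (-0.8)²·Var(F_2) + 2·(-0.4)·(-0.8)·Cov(F_1,F_2)
= 0.16·17.64 + 0.64·4 + 0.64·4.2 = 8.0704
SD(-0.4F_1 - 0.8F_2) = √8.0704 ≈ 2.8408

2.8408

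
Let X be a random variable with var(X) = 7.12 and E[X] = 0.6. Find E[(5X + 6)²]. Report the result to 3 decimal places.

E[5X + 6] = 5·0.6 + 6 = 9
var(5X + 6) = (5)²·7.12 = 178
E[(5X + 6)²] = var((5X + 6)) + (E[(5X + 6)])² = 178 + (9)² = 259

259.000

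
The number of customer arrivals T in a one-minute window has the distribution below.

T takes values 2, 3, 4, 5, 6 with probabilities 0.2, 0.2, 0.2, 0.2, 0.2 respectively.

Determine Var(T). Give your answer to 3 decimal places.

2.000

E[T] = (2)(0.2) + (3)(0.2) + (4)(0.2) + (5)(0.2) + (6)(0.2) = 4
E[T²] = (2)²(0.2) + (3)²(0.2) + (4)²(0.2) + (5)²(0.2) + (6)²(0.2) = 18
Var(T) = E[T²] − (E[T])² = 18 − (4)² = 2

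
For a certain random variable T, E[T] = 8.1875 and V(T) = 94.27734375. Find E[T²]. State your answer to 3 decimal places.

E[T²] = V(T) + (E[T])² = 94.27734375 + (8.1875)² = 161.3125

161.313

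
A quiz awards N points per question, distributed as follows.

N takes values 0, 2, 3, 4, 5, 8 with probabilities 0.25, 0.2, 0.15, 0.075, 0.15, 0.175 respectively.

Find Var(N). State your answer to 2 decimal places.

E[N] = (0)(0.25) + (2)(0.2) + (3)(0.15) + (4)(0.075) + (5)(0.15) + (8)(0.175) = 3.3
E[N²] = (0)²(0.25) + (2)²(0.2) + (3)²(0.15) + (4)²(0.075) + (5)²(0.15) + (8)²(0.175) = 18.3
Var(N) = E[N²] − (E[N])² = 18.3 − (3.3)² = 7.41

7.41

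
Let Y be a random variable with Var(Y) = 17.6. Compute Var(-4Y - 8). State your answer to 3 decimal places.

Var(-4Y - 8) = (-4)²·Var(Y) = 16·17.6 = 281.6

281.600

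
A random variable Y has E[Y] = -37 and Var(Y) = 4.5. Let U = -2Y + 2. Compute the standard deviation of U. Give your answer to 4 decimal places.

4.2426

Var(-2Y + 2) = (-2)²·4.5 = 18
SD(U) = √18 ≈ 4.2426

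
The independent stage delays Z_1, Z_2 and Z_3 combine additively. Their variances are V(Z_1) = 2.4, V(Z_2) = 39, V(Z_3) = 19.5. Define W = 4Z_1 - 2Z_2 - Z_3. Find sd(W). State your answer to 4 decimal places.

By independence, V(W) = (4)²V(Z_1) + (-2)²V(Z_2) + (-1)²V(Z_3)
= (4)²·2.4 + (-2)²·39 + (-1)²·19.5 = 213.9
sd(W) = √213.9 ≈ 14.6253

14.6253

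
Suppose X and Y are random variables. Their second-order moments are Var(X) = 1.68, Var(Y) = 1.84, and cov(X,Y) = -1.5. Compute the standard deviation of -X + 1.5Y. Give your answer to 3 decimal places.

3.212

Var(-X + 1.5Y) = (-1)²·Var(X) + (1.5)²·Var(Y) + 2·(-1)·(1.5)·cov(X,Y)
= 1·1.68 + 2.25·1.84 + -3·-1.5 = 10.32
SD(-X + 1.5Y) = √10.32 ≈ 3.212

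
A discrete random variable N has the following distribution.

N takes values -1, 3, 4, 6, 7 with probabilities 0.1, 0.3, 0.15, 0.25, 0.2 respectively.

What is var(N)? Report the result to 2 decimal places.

E[N] = (-1)(0.1) + (3)(0.3) + (4)(0.15) + (6)(0.25) + (7)(0.2) = 4.3
E[N²] = (-1)²(0.1) + (3)²(0.3) + (4)²(0.15) + (6)²(0.25) + (7)²(0.2) = 24
var(N) = E[N²] − (E[N])² = 24 − (4.3)² = 5.51

5.51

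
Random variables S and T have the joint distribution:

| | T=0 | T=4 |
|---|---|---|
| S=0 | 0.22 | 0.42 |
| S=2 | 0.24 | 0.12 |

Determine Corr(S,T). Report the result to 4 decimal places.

E[S] = 0.72,  E[T] = 2.16
E[ST] = 0.96
Cov(S,T) = E[ST] − E[S]E[T] = 0.96 − (0.72)(2.16) = -0.5952
Var(S) = 0.9216,  Var(T) = 3.9744
ρ = -0.5952 / √(0.9216·3.9744) ≈ -0.3110

-0.3110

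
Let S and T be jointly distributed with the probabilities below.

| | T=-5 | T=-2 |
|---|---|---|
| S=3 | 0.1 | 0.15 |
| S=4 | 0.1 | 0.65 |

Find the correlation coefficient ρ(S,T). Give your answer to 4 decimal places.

0.2887

E[S] = 3.75,  E[T] = -2.6
E[ST] = -9.6
Cov(S,T) = E[ST] − E[S]E[T] = -9.6 − (3.75)(-2.6) = 0.15
V(S) = 0.1875,  V(T) = 1.44
ρ = 0.15 / √(0.1875·1.44) ≈ 0.2887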